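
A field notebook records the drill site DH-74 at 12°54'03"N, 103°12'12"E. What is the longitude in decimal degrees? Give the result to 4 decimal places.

103.2033°E

103° + 12′/60 + 12″/3600 = 103 + 0.20000 + 0.00333 = 103.2033°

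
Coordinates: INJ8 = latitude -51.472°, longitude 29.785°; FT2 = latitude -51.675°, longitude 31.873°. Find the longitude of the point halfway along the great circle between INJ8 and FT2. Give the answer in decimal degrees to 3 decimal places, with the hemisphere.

Bx = cos φ₂ cos Δλ = 0.619710,  By = cos φ₂ sin Δλ = 0.022594
φₘ = atan2(sin φ₁ + sin φ₂, √((cos φ₁ + Bx)² + By²)) = -51.57813°
λₘ = λ₁ + atan2(By, cos φ₁ + Bx) = 30.82667°

30.827°E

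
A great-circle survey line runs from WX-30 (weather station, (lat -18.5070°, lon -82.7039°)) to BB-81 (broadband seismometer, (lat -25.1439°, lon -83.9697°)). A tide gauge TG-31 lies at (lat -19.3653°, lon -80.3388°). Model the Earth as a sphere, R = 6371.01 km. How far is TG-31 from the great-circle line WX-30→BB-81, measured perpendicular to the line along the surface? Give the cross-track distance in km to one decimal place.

δ₁₃ = central angle WX-30→TG-31 = 0.041819 rad  (haversine)
θ₁₃ = bearing WX-30→TG-31 = 111.371°,  θ₁₂ = bearing WX-30→BB-81 = 189.810°
dₓₜ = R·arcsin(sin δ₁₃ · sin(θ₁₃ − θ₁₂)) = 6371.01·arcsin(0.04181·sin(-78.439°)) = -261.022 km
|dₓₜ| = 261.022 km

261.0 km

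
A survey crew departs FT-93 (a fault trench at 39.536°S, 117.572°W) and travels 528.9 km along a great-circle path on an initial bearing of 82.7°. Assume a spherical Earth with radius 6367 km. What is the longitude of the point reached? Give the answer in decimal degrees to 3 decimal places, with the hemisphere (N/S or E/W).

111.512°W

δ = d/R = 528.9/6367 = 0.083069 rad
φ₂ = arcsin(sin φ₁ cos δ + cos φ₁ sin δ cos θ)
   = arcsin(-0.63656·0.99655 + 0.77122·0.08297·0.12706) = -38.77303°
λ₂ = λ₁ + atan2(sin θ sin δ cos φ₁, cos δ − sin φ₁ sin φ₂) = -111.51236°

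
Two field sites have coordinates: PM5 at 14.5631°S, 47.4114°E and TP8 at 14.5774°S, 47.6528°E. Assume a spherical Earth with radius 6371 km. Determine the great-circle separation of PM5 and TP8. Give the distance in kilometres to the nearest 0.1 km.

26.0 km

Δφ = -0.0143°,  Δλ = 0.2414°
a = sin²(Δφ/2) + cos φ₁ cos φ₂ sin²(Δλ/2) = 0.000004
c = 2·arcsin(√a) = 0.004085 rad = 0.2341°
d = R·c = 6371 × 0.004085 = 26.0 km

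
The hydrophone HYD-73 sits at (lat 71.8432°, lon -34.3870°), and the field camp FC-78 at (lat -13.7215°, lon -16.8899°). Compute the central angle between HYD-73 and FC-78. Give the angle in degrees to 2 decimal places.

Δφ = -85.5647°,  Δλ = 17.4971°
a = sin²(Δφ/2) + cos φ₁ cos φ₂ sin²(Δλ/2) = 0.468337
c = 2·arcsin(√a) = 1.507427 rad = 86.3692°

86.37°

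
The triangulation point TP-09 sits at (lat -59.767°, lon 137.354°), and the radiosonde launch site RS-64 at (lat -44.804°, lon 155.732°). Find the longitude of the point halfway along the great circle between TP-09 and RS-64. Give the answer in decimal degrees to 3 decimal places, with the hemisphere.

Bx = cos φ₂ cos Δλ = 0.673334,  By = cos φ₂ sin Δλ = 0.223701
φₘ = atan2(sin φ₁ + sin φ₂, √((cos φ₁ + Bx)² + By²)) = -52.63260°
λₘ = λ₁ + atan2(By, cos φ₁ + Bx) = 148.11664°

148.117°E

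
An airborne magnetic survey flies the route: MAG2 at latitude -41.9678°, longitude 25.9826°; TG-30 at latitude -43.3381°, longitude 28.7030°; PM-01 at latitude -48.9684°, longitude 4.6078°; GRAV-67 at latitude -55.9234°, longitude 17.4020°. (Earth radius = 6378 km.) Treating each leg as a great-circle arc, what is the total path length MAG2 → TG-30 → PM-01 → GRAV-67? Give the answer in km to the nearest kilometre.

MAG2→TG-30: c = 0.042321 rad, d = 269.93 km
TG-30→PM-01: c = 0.305910 rad, d = 1951.09 km
PM-01→GRAV-67: c = 0.181859 rad, d = 1159.90 km
Total = 269.93 + 1951.09 + 1159.90 = 3380.92 km

3381 km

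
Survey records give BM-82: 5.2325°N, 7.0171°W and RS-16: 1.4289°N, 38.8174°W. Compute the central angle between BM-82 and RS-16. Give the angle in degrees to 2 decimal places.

31.97°

Δφ = -3.8036°,  Δλ = -31.8003°
a = sin²(Δφ/2) + cos φ₁ cos φ₂ sin²(Δλ/2) = 0.075820
c = 2·arcsin(√a) = 0.557918 rad = 31.9663°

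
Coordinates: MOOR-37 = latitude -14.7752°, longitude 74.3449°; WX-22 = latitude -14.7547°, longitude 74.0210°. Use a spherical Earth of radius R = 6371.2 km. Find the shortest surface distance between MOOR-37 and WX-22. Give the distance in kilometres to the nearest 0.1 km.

Δφ = 0.0205°,  Δλ = -0.3239°
a = sin²(Δφ/2) + cos φ₁ cos φ₂ sin²(Δλ/2) = 0.000008
c = 2·arcsin(√a) = 0.005478 rad = 0.3139°
d = R·c = 6371.2 × 0.005478 = 34.9 km

34.9 km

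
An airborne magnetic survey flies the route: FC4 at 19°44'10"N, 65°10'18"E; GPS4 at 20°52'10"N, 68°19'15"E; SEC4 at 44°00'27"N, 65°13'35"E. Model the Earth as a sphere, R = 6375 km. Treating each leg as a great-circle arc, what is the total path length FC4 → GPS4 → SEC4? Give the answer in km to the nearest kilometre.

FC4: φ = +19.73611°, λ = +65.17167°
GPS4: φ = +20.86944°, λ = +68.32083°
SEC4: φ = +44.00750°, λ = +65.22639°
FC4→GPS4: c = 0.055212 rad, d = 351.97 km
GPS4→SEC4: c = 0.406322 rad, d = 2590.30 km
Total = 351.97 + 2590.30 = 2942.28 km

2942 km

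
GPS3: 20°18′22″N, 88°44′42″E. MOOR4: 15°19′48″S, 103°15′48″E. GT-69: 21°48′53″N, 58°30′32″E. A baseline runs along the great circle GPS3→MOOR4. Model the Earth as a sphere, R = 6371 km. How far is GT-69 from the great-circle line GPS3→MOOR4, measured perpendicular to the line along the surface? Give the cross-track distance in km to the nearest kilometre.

2645 km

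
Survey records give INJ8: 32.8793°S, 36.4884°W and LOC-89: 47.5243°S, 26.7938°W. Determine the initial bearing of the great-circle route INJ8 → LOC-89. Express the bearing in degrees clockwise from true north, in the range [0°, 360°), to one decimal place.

156.2°

Δλ = 9.6946°
y = sin Δλ · cos φ₂ = 0.113714
x = cos φ₁ sin φ₂ − sin φ₁ cos φ₂ cos Δλ = -0.258064
θ = atan2(y, x) = 156.2196° → 156.2196° (mod 360°)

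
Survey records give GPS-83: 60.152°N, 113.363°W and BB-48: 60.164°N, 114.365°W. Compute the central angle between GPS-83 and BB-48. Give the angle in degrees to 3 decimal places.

0.499°

Δφ = 0.0120°,  Δλ = -1.0020°
a = sin²(Δφ/2) + cos φ₁ cos φ₂ sin²(Δλ/2) = 0.000019
c = 2·arcsin(√a) = 0.008705 rad = 0.4987°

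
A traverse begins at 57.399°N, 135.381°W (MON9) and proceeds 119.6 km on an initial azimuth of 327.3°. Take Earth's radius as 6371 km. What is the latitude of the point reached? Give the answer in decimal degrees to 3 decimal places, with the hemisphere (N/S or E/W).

58.299°N

δ = d/R = 119.6/6371 = 0.018773 rad
φ₂ = arcsin(sin φ₁ cos δ + cos φ₁ sin δ cos θ)
   = arcsin(0.84244·0.99982 + 0.53879·0.01877·0.84151) = 58.29938°
λ₂ = λ₁ + atan2(sin θ sin δ cos φ₁, cos δ − sin φ₁ sin φ₂) = -136.48680°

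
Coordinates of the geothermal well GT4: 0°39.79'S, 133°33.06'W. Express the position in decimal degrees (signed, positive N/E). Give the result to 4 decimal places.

-0.6632°, -133.5510°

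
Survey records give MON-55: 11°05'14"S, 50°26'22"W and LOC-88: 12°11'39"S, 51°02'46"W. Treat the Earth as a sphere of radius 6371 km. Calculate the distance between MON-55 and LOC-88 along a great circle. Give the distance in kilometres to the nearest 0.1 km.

139.7 km

MON-55: φ = -11.08722°, λ = -50.43944°
LOC-88: φ = -12.19417°, λ = -51.04611°
Δφ = -1.1069°,  Δλ = -0.6067°
a = sin²(Δφ/2) + cos φ₁ cos φ₂ sin²(Δλ/2) = 0.000120
c = 2·arcsin(√a) = 0.021927 rad = 1.2563°
d = R·c = 6371 × 0.021927 = 139.7 km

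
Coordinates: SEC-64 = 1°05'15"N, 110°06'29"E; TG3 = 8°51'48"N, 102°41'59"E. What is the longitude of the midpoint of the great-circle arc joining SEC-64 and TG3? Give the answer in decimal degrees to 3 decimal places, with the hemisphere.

106.426°E

SEC-64: φ = +1.08750°, λ = +110.10806°
TG3: φ = +8.86333°, λ = +102.69972°
Bx = cos φ₂ cos Δλ = 0.979811,  By = cos φ₂ sin Δλ = -0.127400
φₘ = atan2(sin φ₁ + sin φ₂, √((cos φ₁ + Bx)² + By²)) = 4.98578°
λₘ = λ₁ + atan2(By, cos φ₁ + Bx) = 106.42584°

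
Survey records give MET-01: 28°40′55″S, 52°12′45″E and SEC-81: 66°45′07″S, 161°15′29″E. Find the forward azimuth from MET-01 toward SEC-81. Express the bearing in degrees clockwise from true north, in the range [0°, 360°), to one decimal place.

MET-01: φ = -28.68194°, λ = +52.21250°
SEC-81: φ = -66.75194°, λ = +161.25806°
Δλ = 109.0456°
y = sin Δλ · cos φ₂ = 0.373106
x = cos φ₁ sin φ₂ − sin φ₁ cos φ₂ cos Δλ = -0.867883
θ = atan2(y, x) = 156.7370° → 156.7370° (mod 360°)

156.7°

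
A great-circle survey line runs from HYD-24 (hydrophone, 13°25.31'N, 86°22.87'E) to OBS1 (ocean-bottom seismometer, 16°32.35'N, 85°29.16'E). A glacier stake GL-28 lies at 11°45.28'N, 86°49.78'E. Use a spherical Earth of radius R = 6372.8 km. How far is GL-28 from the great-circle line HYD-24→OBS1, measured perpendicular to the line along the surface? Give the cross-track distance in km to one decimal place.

2.1 km

HYD-24: φ = +13.42183°, λ = +86.38117°
OBS1: φ = +16.53917°, λ = +85.48600°
GL-28: φ = +11.75467°, λ = +86.82967°
δ₁₃ = central angle HYD-24→GL-28 = 0.030084 rad  (haversine)
θ₁₃ = bearing HYD-24→GL-28 = 165.239°,  θ₁₂ = bearing HYD-24→OBS1 = 344.610°
dₓₜ = R·arcsin(sin δ₁₃ · sin(θ₁₃ − θ₁₂)) = 6372.8·arcsin(0.03008·sin(-179.370°)) = -2.107 km
|dₓₜ| = 2.107 km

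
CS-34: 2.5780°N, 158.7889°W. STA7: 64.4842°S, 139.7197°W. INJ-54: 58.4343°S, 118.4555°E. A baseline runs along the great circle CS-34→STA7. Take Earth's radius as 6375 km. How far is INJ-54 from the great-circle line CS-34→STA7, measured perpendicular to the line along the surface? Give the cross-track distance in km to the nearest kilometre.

4448 km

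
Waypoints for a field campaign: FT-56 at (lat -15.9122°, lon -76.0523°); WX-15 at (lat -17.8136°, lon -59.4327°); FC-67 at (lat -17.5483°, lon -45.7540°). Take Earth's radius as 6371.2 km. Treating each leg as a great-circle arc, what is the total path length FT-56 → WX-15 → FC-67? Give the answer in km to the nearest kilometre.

3230 km

FT-56→WX-15: c = 0.279473 rad, d = 1780.58 km
WX-15→FC-67: c = 0.227458 rad, d = 1449.18 km
Total = 1780.58 + 1449.18 = 3229.76 km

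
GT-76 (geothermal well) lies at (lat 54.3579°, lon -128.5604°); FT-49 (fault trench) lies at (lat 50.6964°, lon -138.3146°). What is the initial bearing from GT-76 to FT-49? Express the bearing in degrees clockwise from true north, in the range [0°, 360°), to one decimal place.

242.3°

Δλ = -9.7542°
y = sin Δλ · cos φ₂ = -0.107317
x = cos φ₁ sin φ₂ − sin φ₁ cos φ₂ cos Δλ = -0.056420
θ = atan2(y, x) = -117.7324° → 242.2676° (mod 360°)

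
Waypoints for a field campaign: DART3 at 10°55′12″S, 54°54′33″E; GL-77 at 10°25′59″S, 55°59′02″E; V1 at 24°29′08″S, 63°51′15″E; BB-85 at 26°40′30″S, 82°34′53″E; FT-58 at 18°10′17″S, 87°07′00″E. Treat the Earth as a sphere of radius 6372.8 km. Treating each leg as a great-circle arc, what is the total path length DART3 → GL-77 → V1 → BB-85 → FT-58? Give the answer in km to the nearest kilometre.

4847 km

DART3: φ = -10.92000°, λ = +54.90917°
GL-77: φ = -10.43306°, λ = +55.98389°
V1: φ = -24.48556°, λ = +63.85417°
BB-85: φ = -26.67500°, λ = +82.58139°
FT-58: φ = -18.17139°, λ = +87.11667°
DART3→GL-77: c = 0.020298 rad, d = 129.35 km
GL-77→V1: c = 0.277866 rad, d = 1770.78 km
V1→BB-85: c = 0.297005 rad, d = 1892.76 km
BB-85→FT-58: c = 0.165427 rad, d = 1054.23 km
Total = 129.35 + 1770.78 + 1892.76 + 1054.23 = 4847.12 km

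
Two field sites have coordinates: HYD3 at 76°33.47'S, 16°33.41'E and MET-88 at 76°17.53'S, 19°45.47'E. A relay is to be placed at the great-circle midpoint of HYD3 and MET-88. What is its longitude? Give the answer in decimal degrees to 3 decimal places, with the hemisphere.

18.173°E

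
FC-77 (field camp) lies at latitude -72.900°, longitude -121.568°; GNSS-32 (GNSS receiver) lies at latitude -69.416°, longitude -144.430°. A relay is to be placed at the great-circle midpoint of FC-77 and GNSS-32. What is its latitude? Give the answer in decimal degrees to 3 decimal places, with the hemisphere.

71.503°S

Bx = cos φ₂ cos Δλ = 0.323961,  By = cos φ₂ sin Δλ = -0.136593
φₘ = atan2(sin φ₁ + sin φ₂, √((cos φ₁ + Bx)² + By²)) = -71.50330°
λₘ = λ₁ + atan2(By, cos φ₁ + Bx) = -134.03139°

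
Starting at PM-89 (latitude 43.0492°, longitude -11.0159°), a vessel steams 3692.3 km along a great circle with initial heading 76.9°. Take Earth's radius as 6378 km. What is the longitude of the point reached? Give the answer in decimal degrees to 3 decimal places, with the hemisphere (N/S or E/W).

34.299°E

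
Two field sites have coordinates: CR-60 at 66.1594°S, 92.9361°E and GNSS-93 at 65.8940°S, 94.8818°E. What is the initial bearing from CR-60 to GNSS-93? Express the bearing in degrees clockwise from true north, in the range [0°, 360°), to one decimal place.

Δλ = 1.9457°
y = sin Δλ · cos φ₂ = 0.013867
x = cos φ₁ sin φ₂ − sin φ₁ cos φ₂ cos Δλ = 0.004417
θ = atan2(y, x) = 72.3331° → 72.3331° (mod 360°)

72.3°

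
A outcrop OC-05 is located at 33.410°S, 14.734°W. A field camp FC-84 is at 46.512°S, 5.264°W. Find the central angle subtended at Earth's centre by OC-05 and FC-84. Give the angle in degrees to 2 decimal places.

Δφ = -13.1020°,  Δλ = 9.4700°
a = sin²(Δφ/2) + cos φ₁ cos φ₂ sin²(Δλ/2) = 0.016931
c = 2·arcsin(√a) = 0.260974 rad = 14.9527°

14.95°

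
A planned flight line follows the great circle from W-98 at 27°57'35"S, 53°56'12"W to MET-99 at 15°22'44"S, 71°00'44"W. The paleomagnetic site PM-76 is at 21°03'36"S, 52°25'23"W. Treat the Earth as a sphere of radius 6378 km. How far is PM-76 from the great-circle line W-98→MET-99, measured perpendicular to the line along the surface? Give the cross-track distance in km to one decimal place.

W-98: φ = -27.95972°, λ = -53.93667°
MET-99: φ = -15.37889°, λ = -71.01222°
PM-76: φ = -21.06000°, λ = -52.42306°
δ₁₃ = central angle W-98→PM-76 = 0.122794 rad  (haversine)
θ₁₃ = bearing W-98→PM-76 = 11.610°,  θ₁₂ = bearing W-98→MET-99 = 304.952°
dₓₜ = R·arcsin(sin δ₁₃ · sin(θ₁₃ − θ₁₂)) = 6378·arcsin(0.12249·sin(-293.342°)) = 718.795 km
|dₓₜ| = 718.795 km

718.8 km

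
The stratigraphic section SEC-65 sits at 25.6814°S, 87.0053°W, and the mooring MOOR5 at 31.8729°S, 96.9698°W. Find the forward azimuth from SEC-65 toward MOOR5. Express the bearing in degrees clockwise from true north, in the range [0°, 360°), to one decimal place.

232.3°

Δλ = -9.9645°
y = sin Δλ · cos φ₂ = -0.146948
x = cos φ₁ sin φ₂ − sin φ₁ cos φ₂ cos Δλ = -0.113403
θ = atan2(y, x) = -127.6584° → 232.3416° (mod 360°)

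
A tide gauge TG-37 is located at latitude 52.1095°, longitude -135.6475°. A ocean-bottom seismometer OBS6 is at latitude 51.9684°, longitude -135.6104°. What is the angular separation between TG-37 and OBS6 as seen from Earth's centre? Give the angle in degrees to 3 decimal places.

Δφ = -0.1411°,  Δλ = 0.0371°
a = sin²(Δφ/2) + cos φ₁ cos φ₂ sin²(Δλ/2) = 0.000002
c = 2·arcsin(√a) = 0.002495 rad = 0.1429°

0.143°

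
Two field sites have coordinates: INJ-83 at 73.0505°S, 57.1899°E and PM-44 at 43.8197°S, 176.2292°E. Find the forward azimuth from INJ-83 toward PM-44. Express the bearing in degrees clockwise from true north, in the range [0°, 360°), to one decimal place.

130.4°

Δλ = 119.0393°
y = sin Δλ · cos φ₂ = 0.630817
x = cos φ₁ sin φ₂ − sin φ₁ cos φ₂ cos Δλ = -0.536872
θ = atan2(y, x) = 130.4002° → 130.4002° (mod 360°)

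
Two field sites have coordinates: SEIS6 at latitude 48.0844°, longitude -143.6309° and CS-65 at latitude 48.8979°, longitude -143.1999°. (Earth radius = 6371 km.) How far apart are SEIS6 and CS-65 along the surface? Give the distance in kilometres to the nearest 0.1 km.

Δφ = 0.8135°,  Δλ = 0.4310°
a = sin²(Δφ/2) + cos φ₁ cos φ₂ sin²(Δλ/2) = 0.000057
c = 2·arcsin(√a) = 0.015048 rad = 0.8622°
d = R·c = 6371 × 0.015048 = 95.9 km

95.9 km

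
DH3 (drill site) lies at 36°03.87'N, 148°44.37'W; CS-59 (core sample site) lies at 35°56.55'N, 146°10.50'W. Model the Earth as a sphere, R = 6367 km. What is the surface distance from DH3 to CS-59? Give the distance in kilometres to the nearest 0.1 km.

DH3: φ = +36.06450°, λ = -148.73950°
CS-59: φ = +35.94250°, λ = -146.17500°
Δφ = -0.1220°,  Δλ = 2.5645°
a = sin²(Δφ/2) + cos φ₁ cos φ₂ sin²(Δλ/2) = 0.000329
c = 2·arcsin(√a) = 0.036271 rad = 2.0782°
d = R·c = 6367 × 0.036271 = 230.9 km

230.9 km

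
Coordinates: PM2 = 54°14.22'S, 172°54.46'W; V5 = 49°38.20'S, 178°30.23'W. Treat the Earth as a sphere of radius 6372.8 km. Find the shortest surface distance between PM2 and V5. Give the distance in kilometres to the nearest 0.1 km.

639.2 km

PM2: φ = -54.23700°, λ = -172.90767°
V5: φ = -49.63667°, λ = -178.50383°
Δφ = 4.6003°,  Δλ = -5.5962°
a = sin²(Δφ/2) + cos φ₁ cos φ₂ sin²(Δλ/2) = 0.002513
c = 2·arcsin(√a) = 0.100297 rad = 5.7466°
d = R·c = 6372.8 × 0.100297 = 639.2 km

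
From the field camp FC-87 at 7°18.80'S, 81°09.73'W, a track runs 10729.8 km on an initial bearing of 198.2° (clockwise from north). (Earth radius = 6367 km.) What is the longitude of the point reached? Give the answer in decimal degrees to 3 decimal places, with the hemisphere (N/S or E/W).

151.890°E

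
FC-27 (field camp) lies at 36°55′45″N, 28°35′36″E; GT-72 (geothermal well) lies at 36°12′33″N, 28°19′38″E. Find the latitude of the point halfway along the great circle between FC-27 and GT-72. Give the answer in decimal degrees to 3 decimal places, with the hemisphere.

36.569°N

FC-27: φ = +36.92917°, λ = +28.59333°
GT-72: φ = +36.20917°, λ = +28.32722°
Bx = cos φ₂ cos Δλ = 0.806857,  By = cos φ₂ sin Δλ = -0.003747
φₘ = atan2(sin φ₁ + sin φ₂, √((cos φ₁ + Bx)² + By²)) = 36.56924°
λₘ = λ₁ + atan2(By, cos φ₁ + Bx) = 28.45966°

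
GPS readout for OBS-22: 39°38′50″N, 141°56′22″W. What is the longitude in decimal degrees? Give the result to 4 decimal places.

141° + 56′/60 + 22″/3600 = 141 + 0.93333 + 0.00611 = 141.9394°

141.9394°W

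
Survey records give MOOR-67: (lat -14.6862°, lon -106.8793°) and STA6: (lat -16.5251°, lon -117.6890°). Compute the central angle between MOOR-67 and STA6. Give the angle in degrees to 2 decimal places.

10.57°

Δφ = -1.8389°,  Δλ = -10.8097°
a = sin²(Δφ/2) + cos φ₁ cos φ₂ sin²(Δλ/2) = 0.008485
c = 2·arcsin(√a) = 0.184494 rad = 10.5707°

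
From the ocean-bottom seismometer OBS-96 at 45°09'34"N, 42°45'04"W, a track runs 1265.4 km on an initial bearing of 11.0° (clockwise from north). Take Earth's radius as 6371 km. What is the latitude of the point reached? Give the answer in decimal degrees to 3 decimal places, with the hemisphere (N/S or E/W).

56.275°N

OBS-96: φ = +45.15944°, λ = -42.75111°
δ = d/R = 1265.4/6371 = 0.198619 rad
φ₂ = arcsin(sin φ₁ cos δ + cos φ₁ sin δ cos θ)
   = arcsin(0.70907·0.98034 + 0.70514·0.19732·0.98163) = 56.27474°
λ₂ = λ₁ + atan2(sin θ sin δ cos φ₁, cos δ − sin φ₁ sin φ₂) = -38.86283°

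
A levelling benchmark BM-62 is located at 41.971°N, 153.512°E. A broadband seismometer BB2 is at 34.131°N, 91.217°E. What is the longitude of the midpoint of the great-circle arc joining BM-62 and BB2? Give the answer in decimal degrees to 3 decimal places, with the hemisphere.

120.508°E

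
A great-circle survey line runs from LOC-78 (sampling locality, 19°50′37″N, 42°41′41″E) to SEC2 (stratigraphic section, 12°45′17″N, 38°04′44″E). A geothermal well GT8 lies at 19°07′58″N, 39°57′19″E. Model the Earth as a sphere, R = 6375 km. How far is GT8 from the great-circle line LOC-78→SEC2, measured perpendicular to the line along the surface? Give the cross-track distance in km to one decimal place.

LOC-78: φ = +19.84361°, λ = +42.69472°
SEC2: φ = +12.75472°, λ = +38.07889°
GT8: φ = +19.13278°, λ = +39.95528°
δ₁₃ = central angle LOC-78→GT8 = 0.046749 rad  (haversine)
θ₁₃ = bearing LOC-78→GT8 = 255.070°,  θ₁₂ = bearing LOC-78→SEC2 = 212.684°
dₓₜ = R·arcsin(sin δ₁₃ · sin(θ₁₃ − θ₁₂)) = 6375·arcsin(0.04673·sin(42.387°)) = 200.866 km
|dₓₜ| = 200.866 km

200.9 km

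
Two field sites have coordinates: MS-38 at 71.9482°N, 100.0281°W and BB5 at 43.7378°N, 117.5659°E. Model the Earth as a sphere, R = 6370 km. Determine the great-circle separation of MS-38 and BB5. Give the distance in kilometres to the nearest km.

Δφ = -28.2104°,  Δλ = -142.4060°
a = sin²(Δφ/2) + cos φ₁ cos φ₂ sin²(Δλ/2) = 0.260036
c = 2·arcsin(√a) = 1.070223 rad = 61.3193°
d = R·c = 6370 × 1.070223 = 6817.3 km

6817 km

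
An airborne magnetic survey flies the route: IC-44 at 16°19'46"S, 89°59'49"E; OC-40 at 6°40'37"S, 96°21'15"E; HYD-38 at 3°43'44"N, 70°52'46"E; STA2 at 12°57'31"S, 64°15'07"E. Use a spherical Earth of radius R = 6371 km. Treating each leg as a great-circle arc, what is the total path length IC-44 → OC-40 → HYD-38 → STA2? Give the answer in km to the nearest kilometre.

6327 km

IC-44: φ = -16.32944°, λ = +89.99694°
OC-40: φ = -6.67694°, λ = +96.35417°
HYD-38: φ = +3.72889°, λ = +70.87944°
STA2: φ = -12.95861°, λ = +64.25194°
IC-44→OC-40: c = 0.200427 rad, d = 1276.92 km
OC-40→HYD-38: c = 0.479573 rad, d = 3055.36 km
HYD-38→STA2: c = 0.313089 rad, d = 1994.69 km
Total = 1276.92 + 3055.36 + 1994.69 = 6326.97 km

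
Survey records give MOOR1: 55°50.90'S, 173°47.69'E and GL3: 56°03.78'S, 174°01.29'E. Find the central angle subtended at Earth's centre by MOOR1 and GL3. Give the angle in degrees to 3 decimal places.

MOOR1: φ = -55.84833°, λ = +173.79483°
GL3: φ = -56.06300°, λ = +174.02150°
Δφ = -0.2147°,  Δλ = 0.2267°
a = sin²(Δφ/2) + cos φ₁ cos φ₂ sin²(Δλ/2) = 0.000005
c = 2·arcsin(√a) = 0.004352 rad = 0.2494°

0.249°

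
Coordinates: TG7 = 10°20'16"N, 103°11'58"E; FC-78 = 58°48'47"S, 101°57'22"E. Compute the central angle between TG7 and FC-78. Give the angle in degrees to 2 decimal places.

TG7: φ = +10.33778°, λ = +103.19944°
FC-78: φ = -58.81306°, λ = +101.95611°
Δφ = -69.1508°,  Δλ = -1.2433°
a = sin²(Δφ/2) + cos φ₁ cos φ₂ sin²(Δλ/2) = 0.322105
c = 2·arcsin(√a) = 1.207038 rad = 69.1582°

69.16°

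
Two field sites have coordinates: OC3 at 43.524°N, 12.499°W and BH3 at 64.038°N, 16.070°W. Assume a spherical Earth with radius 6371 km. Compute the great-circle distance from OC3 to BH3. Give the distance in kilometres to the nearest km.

2292 km

Δφ = 20.5140°,  Δλ = -3.5710°
a = sin²(Δφ/2) + cos φ₁ cos φ₂ sin²(Δλ/2) = 0.032015
c = 2·arcsin(√a) = 0.359791 rad = 20.6145°
d = R·c = 6371 × 0.359791 = 2292.2 km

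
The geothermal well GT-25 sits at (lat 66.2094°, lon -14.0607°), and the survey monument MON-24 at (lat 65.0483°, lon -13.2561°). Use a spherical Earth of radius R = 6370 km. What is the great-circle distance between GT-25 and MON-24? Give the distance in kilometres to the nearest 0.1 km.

134.3 km

Δφ = -1.1611°,  Δλ = 0.8046°
a = sin²(Δφ/2) + cos φ₁ cos φ₂ sin²(Δλ/2) = 0.000111
c = 2·arcsin(√a) = 0.021077 rad = 1.2076°
d = R·c = 6370 × 0.021077 = 134.3 km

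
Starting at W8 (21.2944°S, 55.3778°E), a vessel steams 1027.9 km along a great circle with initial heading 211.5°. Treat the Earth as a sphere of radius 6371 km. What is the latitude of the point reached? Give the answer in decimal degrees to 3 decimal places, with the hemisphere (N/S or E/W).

29.082°S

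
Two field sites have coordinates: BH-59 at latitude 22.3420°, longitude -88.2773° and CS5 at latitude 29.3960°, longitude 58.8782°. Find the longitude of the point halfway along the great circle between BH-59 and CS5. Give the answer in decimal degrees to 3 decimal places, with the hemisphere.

Bx = cos φ₂ cos Δλ = -0.731975,  By = cos φ₂ sin Δλ = 0.472531
φₘ = atan2(sin φ₁ + sin φ₂, √((cos φ₁ + Bx)² + By²)) = 59.62889°
λₘ = λ₁ + atan2(By, cos φ₁ + Bx) = -20.48975°

20.490°W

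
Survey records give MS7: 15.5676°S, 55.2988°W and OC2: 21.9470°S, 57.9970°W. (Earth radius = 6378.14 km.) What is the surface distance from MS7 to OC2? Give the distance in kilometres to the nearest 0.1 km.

764.9 km

Δφ = -6.3794°,  Δλ = -2.6982°
a = sin²(Δφ/2) + cos φ₁ cos φ₂ sin²(Δλ/2) = 0.003591
c = 2·arcsin(√a) = 0.119927 rad = 6.8713°
d = R·c = 6378.14 × 0.119927 = 764.9 km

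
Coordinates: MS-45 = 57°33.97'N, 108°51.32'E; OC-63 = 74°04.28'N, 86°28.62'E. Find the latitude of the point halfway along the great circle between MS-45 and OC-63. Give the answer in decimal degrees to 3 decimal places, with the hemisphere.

66.184°N

MS-45: φ = +57.56617°, λ = +108.85533°
OC-63: φ = +74.07133°, λ = +86.47700°
Bx = cos φ₂ cos Δλ = 0.253772,  By = cos φ₂ sin Δλ = -0.104485
φₘ = atan2(sin φ₁ + sin φ₂, √((cos φ₁ + Bx)² + By²)) = 66.18393°
λₘ = λ₁ + atan2(By, cos φ₁ + Bx) = 101.32206°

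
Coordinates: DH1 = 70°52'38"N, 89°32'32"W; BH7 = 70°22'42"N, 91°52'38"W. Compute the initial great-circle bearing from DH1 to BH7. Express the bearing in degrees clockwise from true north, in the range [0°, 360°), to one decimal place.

238.3°

DH1: φ = +70.87722°, λ = -89.54222°
BH7: φ = +70.37833°, λ = -91.87722°
Δλ = -2.3350°
y = sin Δλ · cos φ₂ = -0.013682
x = cos φ₁ sin φ₂ − sin φ₁ cos φ₂ cos Δλ = -0.008444
θ = atan2(y, x) = -121.6813° → 238.3187° (mod 360°)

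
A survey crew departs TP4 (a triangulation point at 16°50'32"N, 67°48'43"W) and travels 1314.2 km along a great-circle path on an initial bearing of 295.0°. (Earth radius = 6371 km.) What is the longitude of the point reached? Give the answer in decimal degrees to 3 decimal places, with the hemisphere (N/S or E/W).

79.320°W

TP4: φ = +16.84222°, λ = -67.81194°
δ = d/R = 1314.2/6371 = 0.206278 rad
φ₂ = arcsin(sin φ₁ cos δ + cos φ₁ sin δ cos θ)
   = arcsin(0.28974·0.97880 + 0.95711·0.20482·0.42262) = 21.49635°
λ₂ = λ₁ + atan2(sin θ sin δ cos φ₁, cos δ − sin φ₁ sin φ₂) = -79.32003°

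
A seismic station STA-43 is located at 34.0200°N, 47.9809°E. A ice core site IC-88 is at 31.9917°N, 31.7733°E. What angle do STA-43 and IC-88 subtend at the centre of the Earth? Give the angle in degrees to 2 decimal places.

13.73°

Δφ = -2.0283°,  Δλ = -16.2076°
a = sin²(Δφ/2) + cos φ₁ cos φ₂ sin²(Δλ/2) = 0.014282
c = 2·arcsin(√a) = 0.239590 rad = 13.7275°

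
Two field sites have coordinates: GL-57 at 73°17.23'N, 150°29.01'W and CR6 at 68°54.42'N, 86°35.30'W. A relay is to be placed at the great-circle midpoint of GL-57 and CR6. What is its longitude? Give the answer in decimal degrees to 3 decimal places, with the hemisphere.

114.552°W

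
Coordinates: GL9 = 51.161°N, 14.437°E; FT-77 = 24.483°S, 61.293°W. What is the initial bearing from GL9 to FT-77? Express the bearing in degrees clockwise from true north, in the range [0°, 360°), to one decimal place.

243.8°

Δλ = -75.7300°
y = sin Δλ · cos φ₂ = -0.882004
x = cos φ₁ sin φ₂ − sin φ₁ cos φ₂ cos Δλ = -0.434631
θ = atan2(y, x) = -116.2330° → 243.7670° (mod 360°)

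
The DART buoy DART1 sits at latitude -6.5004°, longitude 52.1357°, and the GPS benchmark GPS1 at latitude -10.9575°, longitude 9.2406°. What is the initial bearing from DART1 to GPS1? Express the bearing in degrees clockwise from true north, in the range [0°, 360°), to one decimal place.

Δλ = -42.8951°
y = sin Δλ · cos φ₂ = -0.668249
x = cos φ₁ sin φ₂ − sin φ₁ cos φ₂ cos Δλ = -0.107433
θ = atan2(y, x) = -99.1332° → 260.8668° (mod 360°)

260.9°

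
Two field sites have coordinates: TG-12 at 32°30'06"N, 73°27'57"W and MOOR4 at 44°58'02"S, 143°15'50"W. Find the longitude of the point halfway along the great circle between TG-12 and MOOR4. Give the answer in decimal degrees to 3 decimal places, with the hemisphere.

TG-12: φ = +32.50167°, λ = -73.46583°
MOOR4: φ = -44.96722°, λ = -143.26389°
Bx = cos φ₂ cos Δλ = 0.244325,  By = cos φ₂ sin Δλ = -0.663986
φₘ = atan2(sin φ₁ + sin φ₂, √((cos φ₁ + Bx)² + By²)) = -7.57099°
λₘ = λ₁ + atan2(By, cos φ₁ + Bx) = -104.86778°

104.868°W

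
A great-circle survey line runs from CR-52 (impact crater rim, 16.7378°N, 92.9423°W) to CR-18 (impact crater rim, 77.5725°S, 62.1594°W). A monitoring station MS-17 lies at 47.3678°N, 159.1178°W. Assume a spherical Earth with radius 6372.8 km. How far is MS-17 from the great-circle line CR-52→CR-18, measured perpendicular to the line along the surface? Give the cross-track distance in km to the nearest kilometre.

3684 km

δ₁₃ = central angle CR-52→MS-17 = 1.077114 rad  (haversine)
θ₁₃ = bearing CR-52→MS-17 = 315.284°,  θ₁₂ = bearing CR-52→CR-18 = 173.642°
dₓₜ = R·arcsin(sin δ₁₃ · sin(θ₁₃ − θ₁₂)) = 6372.8·arcsin(0.88059·sin(141.642°)) = 3684.375 km
|dₓₜ| = 3684.375 km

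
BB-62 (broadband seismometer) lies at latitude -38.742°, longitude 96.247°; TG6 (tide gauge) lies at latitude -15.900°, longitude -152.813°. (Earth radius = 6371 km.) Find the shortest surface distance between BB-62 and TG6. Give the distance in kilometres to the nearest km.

Δφ = 22.8420°,  Δλ = 110.9400°
a = sin²(Δφ/2) + cos φ₁ cos φ₂ sin²(Δλ/2) = 0.548321
c = 2·arcsin(√a) = 1.667589 rad = 95.5458°
d = R·c = 6371 × 1.667589 = 10624.2 km

10624 km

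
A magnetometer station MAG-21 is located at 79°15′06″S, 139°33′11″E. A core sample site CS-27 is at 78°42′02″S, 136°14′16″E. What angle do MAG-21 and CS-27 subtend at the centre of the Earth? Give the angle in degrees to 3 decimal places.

MAG-21: φ = -79.25167°, λ = +139.55306°
CS-27: φ = -78.70056°, λ = +136.23778°
Δφ = 0.5511°,  Δλ = -3.3153°
a = sin²(Δφ/2) + cos φ₁ cos φ₂ sin²(Δλ/2) = 0.000054
c = 2·arcsin(√a) = 0.014657 rad = 0.8398°

0.840°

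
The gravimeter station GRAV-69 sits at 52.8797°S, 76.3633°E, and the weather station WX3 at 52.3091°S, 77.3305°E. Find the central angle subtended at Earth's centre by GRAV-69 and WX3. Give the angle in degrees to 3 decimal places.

0.819°

Δφ = 0.5706°,  Δλ = 0.9672°
a = sin²(Δφ/2) + cos φ₁ cos φ₂ sin²(Δλ/2) = 0.000051
c = 2·arcsin(√a) = 0.014294 rad = 0.8190°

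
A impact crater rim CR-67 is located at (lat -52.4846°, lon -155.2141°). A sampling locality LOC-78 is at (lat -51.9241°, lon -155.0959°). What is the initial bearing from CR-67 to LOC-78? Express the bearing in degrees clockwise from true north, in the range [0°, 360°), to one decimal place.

7.4°

Δλ = 0.1182°
y = sin Δλ · cos φ₂ = 0.001272
x = cos φ₁ sin φ₂ − sin φ₁ cos φ₂ cos Δλ = 0.009781
θ = atan2(y, x) = 7.4108° → 7.4108° (mod 360°)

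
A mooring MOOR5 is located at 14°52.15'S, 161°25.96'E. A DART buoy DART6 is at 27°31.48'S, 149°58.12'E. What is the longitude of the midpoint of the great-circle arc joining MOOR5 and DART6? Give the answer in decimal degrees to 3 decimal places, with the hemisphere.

155.948°E

MOOR5: φ = -14.86917°, λ = +161.43267°
DART6: φ = -27.52467°, λ = +149.96867°
Bx = cos φ₂ cos Δλ = 0.869120,  By = cos φ₂ sin Δλ = -0.176256
φₘ = atan2(sin φ₁ + sin φ₂, √((cos φ₁ + Bx)² + By²)) = -21.29373°
λₘ = λ₁ + atan2(By, cos φ₁ + Bx) = 155.94800°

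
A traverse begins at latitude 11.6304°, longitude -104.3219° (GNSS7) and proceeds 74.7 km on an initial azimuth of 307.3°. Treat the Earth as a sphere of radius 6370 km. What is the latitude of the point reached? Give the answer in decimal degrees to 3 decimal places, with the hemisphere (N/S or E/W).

δ = d/R = 74.7/6370 = 0.011727 rad
φ₂ = arcsin(sin φ₁ cos δ + cos φ₁ sin δ cos θ)
   = arcsin(0.20160·0.99993 + 0.97947·0.01173·0.60599) = 12.03704°
λ₂ = λ₁ + atan2(sin θ sin δ cos φ₁, cos δ − sin φ₁ sin φ₂) = -104.86839°

12.037°N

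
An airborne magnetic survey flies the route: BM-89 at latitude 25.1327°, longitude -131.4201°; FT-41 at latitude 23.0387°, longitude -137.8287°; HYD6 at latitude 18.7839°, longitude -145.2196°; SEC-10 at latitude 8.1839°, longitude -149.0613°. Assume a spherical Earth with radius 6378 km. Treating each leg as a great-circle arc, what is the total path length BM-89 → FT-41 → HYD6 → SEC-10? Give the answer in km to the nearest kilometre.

2845 km

BM-89→FT-41: c = 0.108439 rad, d = 691.63 km
FT-41→HYD6: c = 0.141501 rad, d = 902.49 km
HYD6→SEC-10: c = 0.196122 rad, d = 1250.87 km
Total = 691.63 + 902.49 + 1250.87 = 2844.98 km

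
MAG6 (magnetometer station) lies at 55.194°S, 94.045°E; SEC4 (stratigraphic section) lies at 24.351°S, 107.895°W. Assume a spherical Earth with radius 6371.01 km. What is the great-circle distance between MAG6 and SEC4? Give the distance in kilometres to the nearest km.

Δφ = 30.8430°,  Δλ = 158.0600°
a = sin²(Δφ/2) + cos φ₁ cos φ₂ sin²(Δλ/2) = 0.571901
c = 2·arcsin(√a) = 1.715098 rad = 98.2679°
d = R·c = 6371.01 × 1.715098 = 10926.9 km

10927 km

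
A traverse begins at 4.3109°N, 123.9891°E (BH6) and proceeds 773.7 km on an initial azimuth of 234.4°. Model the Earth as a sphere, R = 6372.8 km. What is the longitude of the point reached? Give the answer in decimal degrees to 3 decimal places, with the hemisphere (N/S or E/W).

δ = d/R = 773.7/6372.8 = 0.121407 rad
φ₂ = arcsin(sin φ₁ cos δ + cos φ₁ sin δ cos θ)
   = arcsin(0.07517·0.99264 + 0.99717·0.12111·-0.58212) = 0.24720°
λ₂ = λ₁ + atan2(sin θ sin δ cos φ₁, cos δ − sin φ₁ sin φ₂) = 118.33777°

118.338°E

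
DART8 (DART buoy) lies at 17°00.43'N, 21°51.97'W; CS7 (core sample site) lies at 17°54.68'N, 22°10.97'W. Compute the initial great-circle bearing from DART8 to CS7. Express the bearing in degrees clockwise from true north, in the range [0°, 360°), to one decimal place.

DART8: φ = +17.00717°, λ = -21.86617°
CS7: φ = +17.91133°, λ = -22.18283°
Δλ = -0.3167°
y = sin Δλ · cos φ₂ = -0.005259
x = cos φ₁ sin φ₂ − sin φ₁ cos φ₂ cos Δλ = 0.015784
θ = atan2(y, x) = -18.4270° → 341.5730° (mod 360°)

341.6°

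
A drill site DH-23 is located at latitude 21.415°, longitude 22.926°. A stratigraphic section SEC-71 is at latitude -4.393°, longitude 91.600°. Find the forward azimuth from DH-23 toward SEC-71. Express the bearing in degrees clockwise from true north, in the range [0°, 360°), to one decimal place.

102.4°

Δλ = 68.6740°
y = sin Δλ · cos φ₂ = 0.928790
x = cos φ₁ sin φ₂ − sin φ₁ cos φ₂ cos Δλ = -0.203704
θ = atan2(y, x) = 102.3703° → 102.3703° (mod 360°)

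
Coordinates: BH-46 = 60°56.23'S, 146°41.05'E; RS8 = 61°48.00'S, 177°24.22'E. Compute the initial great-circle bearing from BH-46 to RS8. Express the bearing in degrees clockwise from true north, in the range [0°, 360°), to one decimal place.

106.8°

BH-46: φ = -60.93717°, λ = +146.68417°
RS8: φ = -61.80000°, λ = +177.40367°
Δλ = 30.7195°
y = sin Δλ · cos φ₂ = 0.241396
x = cos φ₁ sin φ₂ − sin φ₁ cos φ₂ cos Δλ = -0.073019
θ = atan2(y, x) = 106.8298° → 106.8298° (mod 360°)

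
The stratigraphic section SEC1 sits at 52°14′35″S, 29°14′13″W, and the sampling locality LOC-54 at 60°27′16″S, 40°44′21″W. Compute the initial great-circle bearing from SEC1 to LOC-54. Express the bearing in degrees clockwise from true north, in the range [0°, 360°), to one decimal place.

213.1°

SEC1: φ = -52.24306°, λ = -29.23694°
LOC-54: φ = -60.45444°, λ = -40.73917°
Δλ = -11.5022°
y = sin Δλ · cos φ₂ = -0.098330
x = cos φ₁ sin φ₂ − sin φ₁ cos φ₂ cos Δλ = -0.150655
θ = atan2(y, x) = -146.8682° → 213.1318° (mod 360°)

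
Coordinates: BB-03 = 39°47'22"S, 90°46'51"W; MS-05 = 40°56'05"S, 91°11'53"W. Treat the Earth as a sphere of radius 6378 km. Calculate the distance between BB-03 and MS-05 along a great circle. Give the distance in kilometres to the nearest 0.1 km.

132.3 km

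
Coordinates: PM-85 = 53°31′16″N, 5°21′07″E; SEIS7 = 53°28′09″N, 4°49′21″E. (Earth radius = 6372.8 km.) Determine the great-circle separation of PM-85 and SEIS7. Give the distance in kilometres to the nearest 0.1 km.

PM-85: φ = +53.52111°, λ = +5.35194°
SEIS7: φ = +53.46917°, λ = +4.82250°
Δφ = -0.0519°,  Δλ = -0.5294°
a = sin²(Δφ/2) + cos φ₁ cos φ₂ sin²(Δλ/2) = 0.000008
c = 2·arcsin(√a) = 0.005571 rad = 0.3192°
d = R·c = 6372.8 × 0.005571 = 35.5 km

35.5 km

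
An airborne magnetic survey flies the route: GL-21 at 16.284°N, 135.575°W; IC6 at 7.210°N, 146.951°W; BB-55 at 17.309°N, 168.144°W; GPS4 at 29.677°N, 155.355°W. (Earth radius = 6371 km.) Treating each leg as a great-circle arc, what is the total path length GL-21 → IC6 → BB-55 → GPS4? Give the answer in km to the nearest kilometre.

6047 km

GL-21→IC6: c = 0.250548 rad, d = 1596.24 km
IC6→BB-55: c = 0.401572 rad, d = 2558.42 km
BB-55→GPS4: c = 0.297016 rad, d = 1892.29 km
Total = 1596.24 + 2558.42 + 1892.29 = 6046.95 km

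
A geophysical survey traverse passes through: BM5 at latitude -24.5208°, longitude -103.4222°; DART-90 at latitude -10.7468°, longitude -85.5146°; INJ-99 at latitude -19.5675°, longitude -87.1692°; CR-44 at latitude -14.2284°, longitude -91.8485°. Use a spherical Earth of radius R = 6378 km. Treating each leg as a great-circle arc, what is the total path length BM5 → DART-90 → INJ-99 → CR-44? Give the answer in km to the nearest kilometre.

BM5→DART-90: c = 0.381953 rad, d = 2436.10 km
DART-90→INJ-99: c = 0.156447 rad, d = 997.82 km
INJ-99→CR-44: c = 0.121589 rad, d = 775.49 km
Total = 2436.10 + 997.82 + 775.49 = 4209.41 km

4209 km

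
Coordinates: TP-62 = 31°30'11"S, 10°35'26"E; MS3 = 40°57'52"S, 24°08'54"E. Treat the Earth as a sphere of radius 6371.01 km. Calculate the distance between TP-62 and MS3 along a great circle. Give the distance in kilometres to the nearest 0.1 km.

1604.5 km

TP-62: φ = -31.50306°, λ = +10.59056°
MS3: φ = -40.96444°, λ = +24.14833°
Δφ = -9.4614°,  Δλ = 13.5578°
a = sin²(Δφ/2) + cos φ₁ cos φ₂ sin²(Δλ/2) = 0.015772
c = 2·arcsin(√a) = 0.251839 rad = 14.4293°
d = R·c = 6371.01 × 0.251839 = 1604.5 km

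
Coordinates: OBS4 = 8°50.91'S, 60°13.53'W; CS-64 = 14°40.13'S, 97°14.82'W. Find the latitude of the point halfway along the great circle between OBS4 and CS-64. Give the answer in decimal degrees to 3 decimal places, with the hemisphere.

OBS4: φ = -8.84850°, λ = -60.22550°
CS-64: φ = -14.66883°, λ = -97.24700°
Bx = cos φ₂ cos Δλ = 0.772386,  By = cos φ₂ sin Δλ = -0.582489
φₘ = atan2(sin φ₁ + sin φ₂, √((cos φ₁ + Bx)² + By²)) = -12.38083°
λₘ = λ₁ + atan2(By, cos φ₁ + Bx) = -78.53326°

12.381°S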